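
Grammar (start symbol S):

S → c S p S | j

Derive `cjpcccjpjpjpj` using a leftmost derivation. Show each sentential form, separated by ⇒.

S ⇒ cSpS ⇒ cjpS ⇒ cjpcSpS ⇒ cjpccSpSpS ⇒ cjpcccSpSpSpS ⇒ cjpcccjpSpSpS ⇒ cjpcccjpjpSpS ⇒ cjpcccjpjpjpS ⇒ cjpcccjpjpjpj

S ⇒ cSpS   [S → c S p S]
cSpS ⇒ cjpS   [S → j]
cjpS ⇒ cjpcSpS   [S → c S p S]
cjpcSpS ⇒ cjpccSpSpS   [S → c S p S]
cjpccSpSpS ⇒ cjpcccSpSpSpS   [S → c S p S]
cjpcccSpSpSpS ⇒ cjpcccjpSpSpS   [S → j]
cjpcccjpSpSpS ⇒ cjpcccjpjpSpS   [S → j]
cjpcccjpjpSpS ⇒ cjpcccjpjpjpS   [S → j]
cjpcccjpjpjpS ⇒ cjpcccjpjpjpj   [S → j]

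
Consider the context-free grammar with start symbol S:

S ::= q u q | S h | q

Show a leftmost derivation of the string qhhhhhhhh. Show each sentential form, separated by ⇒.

S ⇒ Sh   [S ::= S h]
Sh ⇒ Shh   [S ::= S h]
Shh ⇒ Shhh   [S ::= S h]
Shhh ⇒ Shhhh   [S ::= S h]
Shhhh ⇒ Shhhhh   [S ::= S h]
Shhhhh ⇒ Shhhhhh   [S ::= S h]
Shhhhhh ⇒ Shhhhhhh   [S ::= S h]
Shhhhhhh ⇒ Shhhhhhhh   [S ::= S h]
Shhhhhhhh ⇒ qhhhhhhhh   [S ::= q]

S ⇒ Sh ⇒ Shh ⇒ Shhh ⇒ Shhhh ⇒ Shhhhh ⇒ Shhhhhh ⇒ Shhhhhhh ⇒ Shhhhhhhh ⇒ qhhhhhhhh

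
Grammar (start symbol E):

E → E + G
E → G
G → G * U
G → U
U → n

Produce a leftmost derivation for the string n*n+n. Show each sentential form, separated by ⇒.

E ⇒ E+G ⇒ G+G ⇒ G*U+G ⇒ U*U+G ⇒ n*U+G ⇒ n*n+G ⇒ n*n+U ⇒ n*n+n

E ⇒ E+G   [E → E + G]
E+G ⇒ G+G   [E → G]
G+G ⇒ G*U+G   [G → G * U]
G*U+G ⇒ U*U+G   [G → U]
U*U+G ⇒ n*U+G   [U → n]
n*U+G ⇒ n*n+G   [U → n]
n*n+G ⇒ n*n+U   [G → U]
n*n+U ⇒ n*n+n   [U → n]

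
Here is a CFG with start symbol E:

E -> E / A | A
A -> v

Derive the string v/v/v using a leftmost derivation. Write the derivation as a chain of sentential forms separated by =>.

E => E/A => E/A/A => A/A/A => v/A/A => v/v/A => v/v/v

E => E/A   [E -> E / A]
E/A => E/A/A   [E -> E / A]
E/A/A => A/A/A   [E -> A]
A/A/A => v/A/A   [A -> v]
v/A/A => v/v/A   [A -> v]
v/v/A => v/v/v   [A -> v]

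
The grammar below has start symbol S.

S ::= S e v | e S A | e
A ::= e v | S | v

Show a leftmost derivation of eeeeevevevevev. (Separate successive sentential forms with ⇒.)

S ⇒ Sev ⇒ eSAev ⇒ eeSAAev ⇒ eeSevAAev ⇒ eeeSAevAAev ⇒ eeeeAevAAev ⇒ eeeeevevAAev ⇒ eeeeevevevAev ⇒ eeeeevevevevev

S ⇒ Sev   [S ::= S e v]
Sev ⇒ eSAev   [S ::= e S A]
eSAev ⇒ eeSAAev   [S ::= e S A]
eeSAAev ⇒ eeSevAAev   [S ::= S e v]
eeSevAAev ⇒ eeeSAevAAev   [S ::= e S A]
eeeSAevAAev ⇒ eeeeAevAAev   [S ::= e]
eeeeAevAAev ⇒ eeeeevevAAev   [A ::= e v]
eeeeevevAAev ⇒ eeeeevevevAev   [A ::= e v]
eeeeevevevAev ⇒ eeeeevevevevev   [A ::= e v]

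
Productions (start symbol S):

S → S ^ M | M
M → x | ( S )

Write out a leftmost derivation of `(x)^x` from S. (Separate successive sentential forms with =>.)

S => S^M => M^M => (S)^M => (M)^M => (x)^M => (x)^x

S => S^M   [S → S ^ M]
S^M => M^M   [S → M]
M^M => (S)^M   [M → ( S )]
(S)^M => (M)^M   [S → M]
(M)^M => (x)^M   [M → x]
(x)^M => (x)^x   [M → x]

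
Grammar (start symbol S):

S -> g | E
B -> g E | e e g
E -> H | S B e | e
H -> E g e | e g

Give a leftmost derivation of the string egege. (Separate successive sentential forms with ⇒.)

S ⇒ E   [S -> E]
E ⇒ H   [E -> H]
H ⇒ Ege   [H -> E g e]
Ege ⇒ Hge   [E -> H]
Hge ⇒ Egege   [H -> E g e]
Egege ⇒ egege   [E -> e]

S⇒E⇒H⇒Ege⇒Hge⇒Egege⇒egege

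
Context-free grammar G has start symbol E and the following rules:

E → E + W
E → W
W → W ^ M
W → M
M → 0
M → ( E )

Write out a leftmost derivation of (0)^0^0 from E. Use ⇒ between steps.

E ⇒ W   [E → W]
W ⇒ W^M   [W → W ^ M]
W^M ⇒ W^M^M   [W → W ^ M]
W^M^M ⇒ M^M^M   [W → M]
M^M^M ⇒ (E)^M^M   [M → ( E )]
(E)^M^M ⇒ (W)^M^M   [E → W]
(W)^M^M ⇒ (M)^M^M   [W → M]
(M)^M^M ⇒ (0)^M^M   [M → 0]
(0)^M^M ⇒ (0)^0^M   [M → 0]
(0)^0^M ⇒ (0)^0^0   [M → 0]

E ⇒ W ⇒ W^M ⇒ W^M^M ⇒ M^M^M ⇒ (E)^M^M ⇒ (W)^M^M ⇒ (M)^M^M ⇒ (0)^M^M ⇒ (0)^0^M ⇒ (0)^0^0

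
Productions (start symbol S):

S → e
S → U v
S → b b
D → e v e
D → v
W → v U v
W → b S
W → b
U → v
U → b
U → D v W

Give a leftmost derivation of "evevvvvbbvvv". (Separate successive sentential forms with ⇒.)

S ⇒ Uv   [S → U v]
Uv ⇒ DvWv   [U → D v W]
DvWv ⇒ evevWv   [D → e v e]
evevWv ⇒ evevvUvv   [W → v U v]
evevvUvv ⇒ evevvDvWvv   [U → D v W]
evevvDvWvv ⇒ evevvvvWvv   [D → v]
evevvvvWvv ⇒ evevvvvbSvv   [W → b S]
evevvvvbSvv ⇒ evevvvvbUvvv   [S → U v]
evevvvvbUvvv ⇒ evevvvvbbvvv   [U → b]

S ⇒ Uv ⇒ DvWv ⇒ evevWv ⇒ evevvUvv ⇒ evevvDvWvv ⇒ evevvvvWvv ⇒ evevvvvbSvv ⇒ evevvvvbUvvv ⇒ evevvvvbbvvv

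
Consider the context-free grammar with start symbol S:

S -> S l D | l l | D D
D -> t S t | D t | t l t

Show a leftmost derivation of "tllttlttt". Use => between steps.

S => DD   [S -> D D]
DD => tStD   [D -> t S t]
tStD => tlltD   [S -> l l]
tlltD => tlltDt   [D -> D t]
tlltDt => tlltDtt   [D -> D t]
tlltDtt => tllttlttt   [D -> t l t]

S => DD => tStD => tlltD => tlltDt => tlltDtt => tllttlttt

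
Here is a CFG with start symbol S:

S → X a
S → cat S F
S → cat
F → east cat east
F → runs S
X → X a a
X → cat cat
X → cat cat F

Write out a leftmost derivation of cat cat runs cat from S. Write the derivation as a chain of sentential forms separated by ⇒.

S ⇒ cat S F ⇒ cat cat F ⇒ cat cat runs S ⇒ cat cat runs cat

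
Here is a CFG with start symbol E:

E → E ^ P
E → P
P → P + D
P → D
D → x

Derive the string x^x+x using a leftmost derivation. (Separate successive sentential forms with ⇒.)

E⇒E^P⇒P^P⇒D^P⇒x^P⇒x^P+D⇒x^D+D⇒x^x+D⇒x^x+x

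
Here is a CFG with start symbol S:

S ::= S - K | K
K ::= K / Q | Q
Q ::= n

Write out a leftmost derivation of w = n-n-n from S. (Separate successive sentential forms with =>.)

S => S-K   [S ::= S - K]
S-K => S-K-K   [S ::= S - K]
S-K-K => K-K-K   [S ::= K]
K-K-K => Q-K-K   [K ::= Q]
Q-K-K => n-K-K   [Q ::= n]
n-K-K => n-Q-K   [K ::= Q]
n-Q-K => n-n-K   [Q ::= n]
n-n-K => n-n-Q   [K ::= Q]
n-n-Q => n-n-n   [Q ::= n]

S => S-K => S-K-K => K-K-K => Q-K-K => n-K-K => n-Q-K => n-n-K => n-n-Q => n-n-n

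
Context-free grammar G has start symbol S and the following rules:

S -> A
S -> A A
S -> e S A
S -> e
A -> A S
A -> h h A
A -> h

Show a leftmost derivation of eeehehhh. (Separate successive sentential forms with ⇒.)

S ⇒ eSA   [S -> e S A]
eSA ⇒ eeSAA   [S -> e S A]
eeSAA ⇒ eeeSAAA   [S -> e S A]
eeeSAAA ⇒ eeeAAAA   [S -> A]
eeeAAAA ⇒ eeeASAAA   [A -> A S]
eeeASAAA ⇒ eeehSAAA   [A -> h]
eeehSAAA ⇒ eeeheAAA   [S -> e]
eeeheAAA ⇒ eeehehAA   [A -> h]
eeehehAA ⇒ eeehehhA   [A -> h]
eeehehhA ⇒ eeehehhh   [A -> h]

S ⇒ eSA ⇒ eeSAA ⇒ eeeSAAA ⇒ eeeAAAA ⇒ eeeASAAA ⇒ eeehSAAA ⇒ eeeheAAA ⇒ eeehehAA ⇒ eeehehhA ⇒ eeehehhh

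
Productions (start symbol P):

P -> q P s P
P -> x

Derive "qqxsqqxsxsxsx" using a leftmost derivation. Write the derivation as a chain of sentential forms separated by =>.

P=>qPsP=>qqPsPsP=>qqxsPsP=>qqxsqPsPsP=>qqxsqqPsPsPsP=>qqxsqqxsPsPsP=>qqxsqqxsxsPsP=>qqxsqqxsxsxsP=>qqxsqqxsxsxsx

P => qPsP   [P -> q P s P]
qPsP => qqPsPsP   [P -> q P s P]
qqPsPsP => qqxsPsP   [P -> x]
qqxsPsP => qqxsqPsPsP   [P -> q P s P]
qqxsqPsPsP => qqxsqqPsPsPsP   [P -> q P s P]
qqxsqqPsPsPsP => qqxsqqxsPsPsP   [P -> x]
qqxsqqxsPsPsP => qqxsqqxsxsPsP   [P -> x]
qqxsqqxsxsPsP => qqxsqqxsxsxsP   [P -> x]
qqxsqqxsxsxsP => qqxsqqxsxsxsx   [P -> x]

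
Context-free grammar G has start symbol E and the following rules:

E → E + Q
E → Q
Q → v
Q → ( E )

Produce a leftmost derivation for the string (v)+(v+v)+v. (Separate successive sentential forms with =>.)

E => E+Q => E+Q+Q => Q+Q+Q => (E)+Q+Q => (Q)+Q+Q => (v)+Q+Q => (v)+(E)+Q => (v)+(E+Q)+Q => (v)+(Q+Q)+Q => (v)+(v+Q)+Q => (v)+(v+v)+Q => (v)+(v+v)+v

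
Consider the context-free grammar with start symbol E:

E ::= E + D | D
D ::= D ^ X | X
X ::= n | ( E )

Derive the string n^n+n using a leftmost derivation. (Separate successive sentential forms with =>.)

E => E+D => D+D => D^X+D => X^X+D => n^X+D => n^n+D => n^n+X => n^n+n

E => E+D   [E ::= E + D]
E+D => D+D   [E ::= D]
D+D => D^X+D   [D ::= D ^ X]
D^X+D => X^X+D   [D ::= X]
X^X+D => n^X+D   [X ::= n]
n^X+D => n^n+D   [X ::= n]
n^n+D => n^n+X   [D ::= X]
n^n+X => n^n+n   [X ::= n]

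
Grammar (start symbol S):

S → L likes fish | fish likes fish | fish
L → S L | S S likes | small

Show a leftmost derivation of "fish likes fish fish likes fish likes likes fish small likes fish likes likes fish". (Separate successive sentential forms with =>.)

S => L likes fish => S S likes likes fish => L likes fish S likes likes fish => S S likes likes fish S likes likes fish => fish likes fish S likes likes fish S likes likes fish => fish likes fish fish likes fish likes likes fish S likes likes fish => fish likes fish fish likes fish likes likes fish L likes fish likes likes fish => fish likes fish fish likes fish likes likes fish small likes fish likes likes fish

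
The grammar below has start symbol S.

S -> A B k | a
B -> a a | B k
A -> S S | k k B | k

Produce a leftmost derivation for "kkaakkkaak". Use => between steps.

S=>ABk=>kkBBk=>kkBkBk=>kkBkkBk=>kkBkkkBk=>kkaakkkBk=>kkaakkkaak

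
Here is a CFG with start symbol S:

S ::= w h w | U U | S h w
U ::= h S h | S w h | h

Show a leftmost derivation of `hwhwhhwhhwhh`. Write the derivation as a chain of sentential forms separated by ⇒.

S ⇒ UU   [S ::= U U]
UU ⇒ SwhU   [U ::= S w h]
SwhU ⇒ UUwhU   [S ::= U U]
UUwhU ⇒ SwhUwhU   [U ::= S w h]
SwhUwhU ⇒ UUwhUwhU   [S ::= U U]
UUwhUwhU ⇒ hShUwhUwhU   [U ::= h S h]
hShUwhUwhU ⇒ hwhwhUwhUwhU   [S ::= w h w]
hwhwhUwhUwhU ⇒ hwhwhhwhUwhU   [U ::= h]
hwhwhhwhUwhU ⇒ hwhwhhwhhwhU   [U ::= h]
hwhwhhwhhwhU ⇒ hwhwhhwhhwhh   [U ::= h]

S ⇒ UU ⇒ SwhU ⇒ UUwhU ⇒ SwhUwhU ⇒ UUwhUwhU ⇒ hShUwhUwhU ⇒ hwhwhUwhUwhU ⇒ hwhwhhwhUwhU ⇒ hwhwhhwhhwhU ⇒ hwhwhhwhhwhh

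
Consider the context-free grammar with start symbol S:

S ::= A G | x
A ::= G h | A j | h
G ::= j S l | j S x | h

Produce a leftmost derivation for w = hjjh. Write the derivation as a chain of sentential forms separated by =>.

S=>AG=>AjG=>AjjG=>hjjG=>hjjh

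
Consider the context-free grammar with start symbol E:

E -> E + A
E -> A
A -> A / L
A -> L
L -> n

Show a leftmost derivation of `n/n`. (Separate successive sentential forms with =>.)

E => A => A/L => L/L => n/L => n/n

E => A   [E -> A]
A => A/L   [A -> A / L]
A/L => L/L   [A -> L]
L/L => n/L   [L -> n]
n/L => n/n   [L -> n]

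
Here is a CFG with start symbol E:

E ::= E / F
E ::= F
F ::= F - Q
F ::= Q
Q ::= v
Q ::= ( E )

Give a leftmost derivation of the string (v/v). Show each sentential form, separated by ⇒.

E⇒F⇒Q⇒(E)⇒(E/F)⇒(F/F)⇒(Q/F)⇒(v/F)⇒(v/Q)⇒(v/v)

E ⇒ F   [E ::= F]
F ⇒ Q   [F ::= Q]
Q ⇒ (E)   [Q ::= ( E )]
(E) ⇒ (E/F)   [E ::= E / F]
(E/F) ⇒ (F/F)   [E ::= F]
(F/F) ⇒ (Q/F)   [F ::= Q]
(Q/F) ⇒ (v/F)   [Q ::= v]
(v/F) ⇒ (v/Q)   [F ::= Q]
(v/Q) ⇒ (v/v)   [Q ::= v]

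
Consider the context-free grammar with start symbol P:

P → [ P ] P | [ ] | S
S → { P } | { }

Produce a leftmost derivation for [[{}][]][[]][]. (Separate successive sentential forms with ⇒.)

P ⇒ [P]P ⇒ [[P]P]P ⇒ [[S]P]P ⇒ [[{}]P]P ⇒ [[{}][]]P ⇒ [[{}][]][P]P ⇒ [[{}][]][[]]P ⇒ [[{}][]][[]][]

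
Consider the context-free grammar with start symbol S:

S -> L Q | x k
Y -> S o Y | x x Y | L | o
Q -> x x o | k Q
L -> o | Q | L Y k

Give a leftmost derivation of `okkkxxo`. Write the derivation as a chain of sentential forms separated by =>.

S => LQ => oQ => okQ => okkQ => okkkQ => okkkxxo

S => LQ   [S -> L Q]
LQ => oQ   [L -> o]
oQ => okQ   [Q -> k Q]
okQ => okkQ   [Q -> k Q]
okkQ => okkkQ   [Q -> k Q]
okkkQ => okkkxxo   [Q -> x x o]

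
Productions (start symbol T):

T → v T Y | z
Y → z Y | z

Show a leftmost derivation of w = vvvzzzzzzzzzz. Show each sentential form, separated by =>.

T => vTY   [T → v T Y]
vTY => vvTYY   [T → v T Y]
vvTYY => vvvTYYY   [T → v T Y]
vvvTYYY => vvvzYYY   [T → z]
vvvzYYY => vvvzzYY   [Y → z]
vvvzzYY => vvvzzzYY   [Y → z Y]
vvvzzzYY => vvvzzzzYY   [Y → z Y]
vvvzzzzYY => vvvzzzzzYY   [Y → z Y]
vvvzzzzzYY => vvvzzzzzzY   [Y → z]
vvvzzzzzzY => vvvzzzzzzzY   [Y → z Y]
vvvzzzzzzzY => vvvzzzzzzzzY   [Y → z Y]
vvvzzzzzzzzY => vvvzzzzzzzzzY   [Y → z Y]
vvvzzzzzzzzzY => vvvzzzzzzzzzz   [Y → z]

T => vTY => vvTYY => vvvTYYY => vvvzYYY => vvvzzYY => vvvzzzYY => vvvzzzzYY => vvvzzzzzYY => vvvzzzzzzY => vvvzzzzzzzY => vvvzzzzzzzzY => vvvzzzzzzzzzY => vvvzzzzzzzzzz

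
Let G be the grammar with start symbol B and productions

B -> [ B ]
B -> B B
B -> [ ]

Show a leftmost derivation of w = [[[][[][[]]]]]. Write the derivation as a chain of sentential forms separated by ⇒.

B ⇒ [B]   [B -> [ B ]]
[B] ⇒ [[B]]   [B -> [ B ]]
[[B]] ⇒ [[BB]]   [B -> B B]
[[BB]] ⇒ [[[]B]]   [B -> [ ]]
[[[]B]] ⇒ [[[][B]]]   [B -> [ B ]]
[[[][B]]] ⇒ [[[][BB]]]   [B -> B B]
[[[][BB]]] ⇒ [[[][[]B]]]   [B -> [ ]]
[[[][[]B]]] ⇒ [[[][[][B]]]]   [B -> [ B ]]
[[[][[][B]]]] ⇒ [[[][[][[]]]]]   [B -> [ ]]

B ⇒ [B] ⇒ [[B]] ⇒ [[BB]] ⇒ [[[]B]] ⇒ [[[][B]]] ⇒ [[[][BB]]] ⇒ [[[][[]B]]] ⇒ [[[][[][B]]]] ⇒ [[[][[][[]]]]]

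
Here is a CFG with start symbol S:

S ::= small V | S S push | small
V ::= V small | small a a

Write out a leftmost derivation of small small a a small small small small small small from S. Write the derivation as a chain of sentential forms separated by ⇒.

S ⇒ small V ⇒ small V small ⇒ small V small small ⇒ small V small small small ⇒ small V small small small small ⇒ small V small small small small small ⇒ small V small small small small small small ⇒ small small a a small small small small small small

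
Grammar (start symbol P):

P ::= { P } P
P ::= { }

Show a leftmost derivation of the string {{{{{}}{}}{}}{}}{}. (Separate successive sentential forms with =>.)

P=>{P}P=>{{P}P}P=>{{{P}P}P}P=>{{{{P}P}P}P}P=>{{{{{}}P}P}P}P=>{{{{{}}{}}P}P}P=>{{{{{}}{}}{}}P}P=>{{{{{}}{}}{}}{}}P=>{{{{{}}{}}{}}{}}{}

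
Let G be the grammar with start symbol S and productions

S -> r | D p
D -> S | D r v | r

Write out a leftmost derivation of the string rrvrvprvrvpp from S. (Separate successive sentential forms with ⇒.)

S ⇒ Dp ⇒ Sp ⇒ Dpp ⇒ Drvpp ⇒ Drvrvpp ⇒ Srvrvpp ⇒ Dprvrvpp ⇒ Drvprvrvpp ⇒ Drvrvprvrvpp ⇒ rrvrvprvrvpp

S ⇒ Dp   [S -> D p]
Dp ⇒ Sp   [D -> S]
Sp ⇒ Dpp   [S -> D p]
Dpp ⇒ Drvpp   [D -> D r v]
Drvpp ⇒ Drvrvpp   [D -> D r v]
Drvrvpp ⇒ Srvrvpp   [D -> S]
Srvrvpp ⇒ Dprvrvpp   [S -> D p]
Dprvrvpp ⇒ Drvprvrvpp   [D -> D r v]
Drvprvrvpp ⇒ Drvrvprvrvpp   [D -> D r v]
Drvrvprvrvpp ⇒ rrvrvprvrvpp   [D -> r]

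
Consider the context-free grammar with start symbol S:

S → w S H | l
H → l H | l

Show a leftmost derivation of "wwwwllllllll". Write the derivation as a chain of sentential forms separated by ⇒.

S ⇒ wSH   [S → w S H]
wSH ⇒ wwSHH   [S → w S H]
wwSHH ⇒ wwwSHHH   [S → w S H]
wwwSHHH ⇒ wwwwSHHHH   [S → w S H]
wwwwSHHHH ⇒ wwwwlHHHH   [S → l]
wwwwlHHHH ⇒ wwwwllHHH   [H → l]
wwwwllHHH ⇒ wwwwlllHHH   [H → l H]
wwwwlllHHH ⇒ wwwwllllHH   [H → l]
wwwwllllHH ⇒ wwwwlllllHH   [H → l H]
wwwwlllllHH ⇒ wwwwllllllHH   [H → l H]
wwwwllllllHH ⇒ wwwwlllllllH   [H → l]
wwwwlllllllH ⇒ wwwwllllllll   [H → l]

S ⇒ wSH ⇒ wwSHH ⇒ wwwSHHH ⇒ wwwwSHHHH ⇒ wwwwlHHHH ⇒ wwwwllHHH ⇒ wwwwlllHHH ⇒ wwwwllllHH ⇒ wwwwlllllHH ⇒ wwwwllllllHH ⇒ wwwwlllllllH ⇒ wwwwllllllll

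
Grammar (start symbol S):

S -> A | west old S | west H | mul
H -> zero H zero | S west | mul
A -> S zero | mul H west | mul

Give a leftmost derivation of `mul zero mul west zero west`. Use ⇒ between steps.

S ⇒ A ⇒ mul H west ⇒ mul zero H zero west ⇒ mul zero S west zero west ⇒ mul zero mul west zero west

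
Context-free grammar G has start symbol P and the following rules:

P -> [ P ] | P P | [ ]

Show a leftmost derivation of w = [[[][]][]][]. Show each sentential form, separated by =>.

P=>PP=>[P]P=>[PP]P=>[[P]P]P=>[[PP]P]P=>[[[]P]P]P=>[[[][]]P]P=>[[[][]][]]P=>[[[][]][]][]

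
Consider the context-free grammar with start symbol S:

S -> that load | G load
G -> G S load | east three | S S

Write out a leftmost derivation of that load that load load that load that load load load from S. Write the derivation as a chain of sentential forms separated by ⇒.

S ⇒ G load ⇒ G S load load ⇒ S S S load load ⇒ G load S S load load ⇒ S S load S S load load ⇒ that load S load S S load load ⇒ that load that load load S S load load ⇒ that load that load load that load S load load ⇒ that load that load load that load that load load load

S ⇒ G load   [S -> G load]
G load ⇒ G S load load   [G -> G S load]
G S load load ⇒ S S S load load   [G -> S S]
S S S load load ⇒ G load S S load load   [S -> G load]
G load S S load load ⇒ S S load S S load load   [G -> S S]
S S load S S load load ⇒ that load S load S S load load   [S -> that load]
that load S load S S load load ⇒ that load that load load S S load load   [S -> that load]
that load that load load S S load load ⇒ that load that load load that load S load load   [S -> that load]
that load that load load that load S load load ⇒ that load that load load that load that load load load   [S -> that load]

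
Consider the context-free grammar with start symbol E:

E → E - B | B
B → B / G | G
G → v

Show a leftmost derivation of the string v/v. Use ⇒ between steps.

E ⇒ B   [E → B]
B ⇒ B/G   [B → B / G]
B/G ⇒ G/G   [B → G]
G/G ⇒ v/G   [G → v]
v/G ⇒ v/v   [G → v]

E⇒B⇒B/G⇒G/G⇒v/G⇒v/v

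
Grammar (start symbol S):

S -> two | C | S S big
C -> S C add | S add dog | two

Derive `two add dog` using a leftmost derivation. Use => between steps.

S => C => S add dog => two add dog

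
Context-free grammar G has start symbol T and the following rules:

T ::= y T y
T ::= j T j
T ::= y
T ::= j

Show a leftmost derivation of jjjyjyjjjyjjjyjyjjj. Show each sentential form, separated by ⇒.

T ⇒ jTj   [T ::= j T j]
jTj ⇒ jjTjj   [T ::= j T j]
jjTjj ⇒ jjjTjjj   [T ::= j T j]
jjjTjjj ⇒ jjjyTyjjj   [T ::= y T y]
jjjyTyjjj ⇒ jjjyjTjyjjj   [T ::= j T j]
jjjyjTjyjjj ⇒ jjjyjyTyjyjjj   [T ::= y T y]
jjjyjyTyjyjjj ⇒ jjjyjyjTjyjyjjj   [T ::= j T j]
jjjyjyjTjyjyjjj ⇒ jjjyjyjjTjjyjyjjj   [T ::= j T j]
jjjyjyjjTjjyjyjjj ⇒ jjjyjyjjjTjjjyjyjjj   [T ::= j T j]
jjjyjyjjjTjjjyjyjjj ⇒ jjjyjyjjjyjjjyjyjjj   [T ::= y]

T ⇒ jTj ⇒ jjTjj ⇒ jjjTjjj ⇒ jjjyTyjjj ⇒ jjjyjTjyjjj ⇒ jjjyjyTyjyjjj ⇒ jjjyjyjTjyjyjjj ⇒ jjjyjyjjTjjyjyjjj ⇒ jjjyjyjjjTjjjyjyjjj ⇒ jjjyjyjjjyjjjyjyjjj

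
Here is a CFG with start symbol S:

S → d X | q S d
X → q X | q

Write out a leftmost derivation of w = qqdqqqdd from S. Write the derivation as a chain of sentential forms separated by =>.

S=>qSd=>qqSdd=>qqdXdd=>qqdqXdd=>qqdqqXdd=>qqdqqqdd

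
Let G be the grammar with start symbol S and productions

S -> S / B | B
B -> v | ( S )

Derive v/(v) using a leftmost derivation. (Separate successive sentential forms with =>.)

S => S/B   [S -> S / B]
S/B => B/B   [S -> B]
B/B => v/B   [B -> v]
v/B => v/(S)   [B -> ( S )]
v/(S) => v/(B)   [S -> B]
v/(B) => v/(v)   [B -> v]

S=>S/B=>B/B=>v/B=>v/(S)=>v/(B)=>v/(v)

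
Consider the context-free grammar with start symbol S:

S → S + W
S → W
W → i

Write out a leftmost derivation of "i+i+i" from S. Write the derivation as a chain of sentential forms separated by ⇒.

S ⇒ S+W ⇒ S+W+W ⇒ W+W+W ⇒ i+W+W ⇒ i+i+W ⇒ i+i+i

S ⇒ S+W   [S → S + W]
S+W ⇒ S+W+W   [S → S + W]
S+W+W ⇒ W+W+W   [S → W]
W+W+W ⇒ i+W+W   [W → i]
i+W+W ⇒ i+i+W   [W → i]
i+i+W ⇒ i+i+i   [W → i]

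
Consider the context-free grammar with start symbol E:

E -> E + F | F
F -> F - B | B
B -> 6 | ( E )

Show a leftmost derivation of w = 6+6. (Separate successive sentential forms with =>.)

E => E+F   [E -> E + F]
E+F => F+F   [E -> F]
F+F => B+F   [F -> B]
B+F => 6+F   [B -> 6]
6+F => 6+B   [F -> B]
6+B => 6+6   [B -> 6]

E=>E+F=>F+F=>B+F=>6+F=>6+B=>6+6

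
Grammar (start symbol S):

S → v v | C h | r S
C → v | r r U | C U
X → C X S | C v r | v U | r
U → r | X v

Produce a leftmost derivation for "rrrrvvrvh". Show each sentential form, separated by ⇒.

S⇒Ch⇒CUh⇒CUUh⇒rrUUUh⇒rrrUUh⇒rrrrUh⇒rrrrXvh⇒rrrrCvrvh⇒rrrrvvrvh

S ⇒ Ch   [S → C h]
Ch ⇒ CUh   [C → C U]
CUh ⇒ CUUh   [C → C U]
CUUh ⇒ rrUUUh   [C → r r U]
rrUUUh ⇒ rrrUUh   [U → r]
rrrUUh ⇒ rrrrUh   [U → r]
rrrrUh ⇒ rrrrXvh   [U → X v]
rrrrXvh ⇒ rrrrCvrvh   [X → C v r]
rrrrCvrvh ⇒ rrrrvvrvh   [C → v]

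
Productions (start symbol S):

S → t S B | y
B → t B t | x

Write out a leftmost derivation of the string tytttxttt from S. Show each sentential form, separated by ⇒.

S ⇒ tSB ⇒ tyB ⇒ tytBt ⇒ tyttBtt ⇒ tytttBttt ⇒ tytttxttt

S ⇒ tSB   [S → t S B]
tSB ⇒ tyB   [S → y]
tyB ⇒ tytBt   [B → t B t]
tytBt ⇒ tyttBtt   [B → t B t]
tyttBtt ⇒ tytttBttt   [B → t B t]
tytttBttt ⇒ tytttxttt   [B → x]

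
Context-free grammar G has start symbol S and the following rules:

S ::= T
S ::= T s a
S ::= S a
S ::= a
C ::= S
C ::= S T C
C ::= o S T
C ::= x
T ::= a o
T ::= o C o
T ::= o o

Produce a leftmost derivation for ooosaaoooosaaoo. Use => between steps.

S => T   [S ::= T]
T => oCo   [T ::= o C o]
oCo => oSTCo   [C ::= S T C]
oSTCo => oTsaTCo   [S ::= T s a]
oTsaTCo => ooosaTCo   [T ::= o o]
ooosaTCo => ooosaaoCo   [T ::= a o]
ooosaaoCo => ooosaaooSTo   [C ::= o S T]
ooosaaooSTo => ooosaaooTsaTo   [S ::= T s a]
ooosaaooTsaTo => ooosaaoooosaTo   [T ::= o o]
ooosaaoooosaTo => ooosaaoooosaaoo   [T ::= a o]

S=>T=>oCo=>oSTCo=>oTsaTCo=>ooosaTCo=>ooosaaoCo=>ooosaaooSTo=>ooosaaooTsaTo=>ooosaaoooosaTo=>ooosaaoooosaaoo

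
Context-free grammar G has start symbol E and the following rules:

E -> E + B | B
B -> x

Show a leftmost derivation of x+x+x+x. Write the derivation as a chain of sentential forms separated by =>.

E => E+B   [E -> E + B]
E+B => E+B+B   [E -> E + B]
E+B+B => E+B+B+B   [E -> E + B]
E+B+B+B => B+B+B+B   [E -> B]
B+B+B+B => x+B+B+B   [B -> x]
x+B+B+B => x+x+B+B   [B -> x]
x+x+B+B => x+x+x+B   [B -> x]
x+x+x+B => x+x+x+x   [B -> x]

E => E+B => E+B+B => E+B+B+B => B+B+B+B => x+B+B+B => x+x+B+B => x+x+x+B => x+x+x+x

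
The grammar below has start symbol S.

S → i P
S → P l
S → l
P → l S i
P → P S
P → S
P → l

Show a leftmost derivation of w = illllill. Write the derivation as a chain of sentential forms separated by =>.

S => iP => iPS => iPSS => ilSiSS => ilPliSS => ilPSliSS => illSliSS => illlliSS => illllilS => illllill

S => iP   [S → i P]
iP => iPS   [P → P S]
iPS => iPSS   [P → P S]
iPSS => ilSiSS   [P → l S i]
ilSiSS => ilPliSS   [S → P l]
ilPliSS => ilPSliSS   [P → P S]
ilPSliSS => illSliSS   [P → l]
illSliSS => illlliSS   [S → l]
illlliSS => illllilS   [S → l]
illllilS => illllill   [S → l]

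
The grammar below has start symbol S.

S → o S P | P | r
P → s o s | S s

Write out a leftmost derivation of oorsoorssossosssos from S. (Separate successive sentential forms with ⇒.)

S⇒oSP⇒ooSPP⇒ooPPP⇒ooSsPP⇒oorsPP⇒oorsSsP⇒oorsoSPsP⇒oorsooSPPsP⇒oorsooPPPsP⇒oorsooSsPPsP⇒oorsoorsPPsP⇒oorsoorssosPsP⇒oorsoorssossossP⇒oorsoorssossosssos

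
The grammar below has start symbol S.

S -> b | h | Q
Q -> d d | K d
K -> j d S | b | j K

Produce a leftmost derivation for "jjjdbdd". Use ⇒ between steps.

S ⇒ Q ⇒ Kd ⇒ jKd ⇒ jjKd ⇒ jjjdSd ⇒ jjjdQd ⇒ jjjdKdd ⇒ jjjdbdd

S ⇒ Q   [S -> Q]
Q ⇒ Kd   [Q -> K d]
Kd ⇒ jKd   [K -> j K]
jKd ⇒ jjKd   [K -> j K]
jjKd ⇒ jjjdSd   [K -> j d S]
jjjdSd ⇒ jjjdQd   [S -> Q]
jjjdQd ⇒ jjjdKdd   [Q -> K d]
jjjdKdd ⇒ jjjdbdd   [K -> b]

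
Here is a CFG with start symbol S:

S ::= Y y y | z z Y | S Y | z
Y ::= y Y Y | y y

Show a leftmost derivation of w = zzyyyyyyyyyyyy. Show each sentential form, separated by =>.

S => SY => SYY => zzYYY => zzyYYYY => zzyyyYYY => zzyyyyYYYY => zzyyyyyyYYY => zzyyyyyyyyYY => zzyyyyyyyyyyY => zzyyyyyyyyyyyy

S => SY   [S ::= S Y]
SY => SYY   [S ::= S Y]
SYY => zzYYY   [S ::= z z Y]
zzYYY => zzyYYYY   [Y ::= y Y Y]
zzyYYYY => zzyyyYYY   [Y ::= y y]
zzyyyYYY => zzyyyyYYYY   [Y ::= y Y Y]
zzyyyyYYYY => zzyyyyyyYYY   [Y ::= y y]
zzyyyyyyYYY => zzyyyyyyyyYY   [Y ::= y y]
zzyyyyyyyyYY => zzyyyyyyyyyyY   [Y ::= y y]
zzyyyyyyyyyyY => zzyyyyyyyyyyyy   [Y ::= y y]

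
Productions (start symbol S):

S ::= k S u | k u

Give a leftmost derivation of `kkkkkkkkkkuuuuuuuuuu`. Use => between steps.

S => kSu => kkSuu => kkkSuuu => kkkkSuuuu => kkkkkSuuuuu => kkkkkkSuuuuuu => kkkkkkkSuuuuuuu => kkkkkkkkSuuuuuuuu => kkkkkkkkkSuuuuuuuuu => kkkkkkkkkkuuuuuuuuuu

S => kSu   [S ::= k S u]
kSu => kkSuu   [S ::= k S u]
kkSuu => kkkSuuu   [S ::= k S u]
kkkSuuu => kkkkSuuuu   [S ::= k S u]
kkkkSuuuu => kkkkkSuuuuu   [S ::= k S u]
kkkkkSuuuuu => kkkkkkSuuuuuu   [S ::= k S u]
kkkkkkSuuuuuu => kkkkkkkSuuuuuuu   [S ::= k S u]
kkkkkkkSuuuuuuu => kkkkkkkkSuuuuuuuu   [S ::= k S u]
kkkkkkkkSuuuuuuuu => kkkkkkkkkSuuuuuuuuu   [S ::= k S u]
kkkkkkkkkSuuuuuuuuu => kkkkkkkkkkuuuuuuuuuu   [S ::= k u]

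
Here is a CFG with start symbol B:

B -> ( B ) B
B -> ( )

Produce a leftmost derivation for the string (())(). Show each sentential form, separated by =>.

B => (B)B => (())B => (())()

B => (B)B   [B -> ( B ) B]
(B)B => (())B   [B -> ( )]
(())B => (())()   [B -> ( )]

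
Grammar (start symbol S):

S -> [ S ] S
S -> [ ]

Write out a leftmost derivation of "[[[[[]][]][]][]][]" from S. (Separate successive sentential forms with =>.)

S => [S]S => [[S]S]S => [[[S]S]S]S => [[[[S]S]S]S]S => [[[[[]]S]S]S]S => [[[[[]][]]S]S]S => [[[[[]][]][]]S]S => [[[[[]][]][]][]]S => [[[[[]][]][]][]][]

S => [S]S   [S -> [ S ] S]
[S]S => [[S]S]S   [S -> [ S ] S]
[[S]S]S => [[[S]S]S]S   [S -> [ S ] S]
[[[S]S]S]S => [[[[S]S]S]S]S   [S -> [ S ] S]
[[[[S]S]S]S]S => [[[[[]]S]S]S]S   [S -> [ ]]
[[[[[]]S]S]S]S => [[[[[]][]]S]S]S   [S -> [ ]]
[[[[[]][]]S]S]S => [[[[[]][]][]]S]S   [S -> [ ]]
[[[[[]][]][]]S]S => [[[[[]][]][]][]]S   [S -> [ ]]
[[[[[]][]][]][]]S => [[[[[]][]][]][]][]   [S -> [ ]]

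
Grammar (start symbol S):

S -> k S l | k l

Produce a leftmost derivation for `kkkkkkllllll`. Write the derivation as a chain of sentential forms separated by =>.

S=>kSl=>kkSll=>kkkSlll=>kkkkSllll=>kkkkkSlllll=>kkkkkkllllll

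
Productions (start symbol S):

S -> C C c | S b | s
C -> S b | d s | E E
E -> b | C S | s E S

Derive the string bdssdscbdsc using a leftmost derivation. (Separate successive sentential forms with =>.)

S => CCc   [S -> C C c]
CCc => SbCc   [C -> S b]
SbCc => CCcbCc   [S -> C C c]
CCcbCc => EECcbCc   [C -> E E]
EECcbCc => bECcbCc   [E -> b]
bECcbCc => bCSCcbCc   [E -> C S]
bCSCcbCc => bdsSCcbCc   [C -> d s]
bdsSCcbCc => bdssCcbCc   [S -> s]
bdssCcbCc => bdssdscbCc   [C -> d s]
bdssdscbCc => bdssdscbdsc   [C -> d s]

S=>CCc=>SbCc=>CCcbCc=>EECcbCc=>bECcbCc=>bCSCcbCc=>bdsSCcbCc=>bdssCcbCc=>bdssdscbCc=>bdssdscbdsc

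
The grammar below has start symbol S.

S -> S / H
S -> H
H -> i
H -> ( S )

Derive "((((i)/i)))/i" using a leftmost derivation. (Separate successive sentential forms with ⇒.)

S⇒S/H⇒H/H⇒(S)/H⇒(H)/H⇒((S))/H⇒((H))/H⇒(((S)))/H⇒(((S/H)))/H⇒(((H/H)))/H⇒((((S)/H)))/H⇒((((H)/H)))/H⇒((((i)/H)))/H⇒((((i)/i)))/H⇒((((i)/i)))/i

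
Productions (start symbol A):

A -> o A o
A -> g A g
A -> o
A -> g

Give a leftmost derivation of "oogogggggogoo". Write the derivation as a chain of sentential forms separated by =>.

A=>oAo=>ooAoo=>oogAgoo=>oogoAogoo=>oogogAgogoo=>oogoggAggogoo=>oogogggggogoo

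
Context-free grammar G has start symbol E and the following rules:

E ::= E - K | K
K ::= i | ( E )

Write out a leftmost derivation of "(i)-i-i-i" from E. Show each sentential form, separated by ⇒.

E ⇒ E-K   [E ::= E - K]
E-K ⇒ E-K-K   [E ::= E - K]
E-K-K ⇒ E-K-K-K   [E ::= E - K]
E-K-K-K ⇒ K-K-K-K   [E ::= K]
K-K-K-K ⇒ (E)-K-K-K   [K ::= ( E )]
(E)-K-K-K ⇒ (K)-K-K-K   [E ::= K]
(K)-K-K-K ⇒ (i)-K-K-K   [K ::= i]
(i)-K-K-K ⇒ (i)-i-K-K   [K ::= i]
(i)-i-K-K ⇒ (i)-i-i-K   [K ::= i]
(i)-i-i-K ⇒ (i)-i-i-i   [K ::= i]

E ⇒ E-K ⇒ E-K-K ⇒ E-K-K-K ⇒ K-K-K-K ⇒ (E)-K-K-K ⇒ (K)-K-K-K ⇒ (i)-K-K-K ⇒ (i)-i-K-K ⇒ (i)-i-i-K ⇒ (i)-i-i-i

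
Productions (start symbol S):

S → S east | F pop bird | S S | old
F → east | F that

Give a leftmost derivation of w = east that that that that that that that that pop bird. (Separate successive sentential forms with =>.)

S => F pop bird => F that pop bird => F that that pop bird => F that that that pop bird => F that that that that pop bird => F that that that that that pop bird => F that that that that that that pop bird => F that that that that that that that pop bird => F that that that that that that that that pop bird => east that that that that that that that that pop bird

S => F pop bird   [S → F pop bird]
F pop bird => F that pop bird   [F → F that]
F that pop bird => F that that pop bird   [F → F that]
F that that pop bird => F that that that pop bird   [F → F that]
F that that that pop bird => F that that that that pop bird   [F → F that]
F that that that that pop bird => F that that that that that pop bird   [F → F that]
F that that that that that pop bird => F that that that that that that pop bird   [F → F that]
F that that that that that that pop bird => F that that that that that that that pop bird   [F → F that]
F that that that that that that that pop bird => F that that that that that that that that pop bird   [F → F that]
F that that that that that that that that pop bird => east that that that that that that that that pop bird   [F → east]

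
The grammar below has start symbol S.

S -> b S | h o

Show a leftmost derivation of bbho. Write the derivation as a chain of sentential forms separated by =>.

S=>bS=>bbS=>bbho

S => bS   [S -> b S]
bS => bbS   [S -> b S]
bbS => bbho   [S -> h o]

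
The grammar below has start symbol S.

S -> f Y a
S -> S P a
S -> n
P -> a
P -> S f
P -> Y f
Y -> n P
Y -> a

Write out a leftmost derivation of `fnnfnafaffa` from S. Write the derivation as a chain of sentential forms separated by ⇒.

S ⇒ fYa ⇒ fnPa ⇒ fnYfa ⇒ fnnPfa ⇒ fnnSffa ⇒ fnnfYaffa ⇒ fnnfnPaffa ⇒ fnnfnYfaffa ⇒ fnnfnafaffa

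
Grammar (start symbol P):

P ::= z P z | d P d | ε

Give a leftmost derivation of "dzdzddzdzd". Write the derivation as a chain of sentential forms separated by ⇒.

P ⇒ dPd ⇒ dzPzd ⇒ dzdPdzd ⇒ dzdzPzdzd ⇒ dzdzdPdzdzd ⇒ dzdzddzdzd

P ⇒ dPd   [P ::= d P d]
dPd ⇒ dzPzd   [P ::= z P z]
dzPzd ⇒ dzdPdzd   [P ::= d P d]
dzdPdzd ⇒ dzdzPzdzd   [P ::= z P z]
dzdzPzdzd ⇒ dzdzdPdzdzd   [P ::= d P d]
dzdzdPdzdzd ⇒ dzdzddzdzd   [P ::= ε]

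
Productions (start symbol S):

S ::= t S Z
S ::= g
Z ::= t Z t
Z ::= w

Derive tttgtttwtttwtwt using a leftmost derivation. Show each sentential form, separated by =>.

S => tSZ => ttSZZ => tttSZZZ => tttgZZZ => tttgtZtZZ => tttgttZttZZ => tttgtttZtttZZ => tttgtttwtttZZ => tttgtttwtttwZ => tttgtttwtttwtZt => tttgtttwtttwtwt

S => tSZ   [S ::= t S Z]
tSZ => ttSZZ   [S ::= t S Z]
ttSZZ => tttSZZZ   [S ::= t S Z]
tttSZZZ => tttgZZZ   [S ::= g]
tttgZZZ => tttgtZtZZ   [Z ::= t Z t]
tttgtZtZZ => tttgttZttZZ   [Z ::= t Z t]
tttgttZttZZ => tttgtttZtttZZ   [Z ::= t Z t]
tttgtttZtttZZ => tttgtttwtttZZ   [Z ::= w]
tttgtttwtttZZ => tttgtttwtttwZ   [Z ::= w]
tttgtttwtttwZ => tttgtttwtttwtZt   [Z ::= t Z t]
tttgtttwtttwtZt => tttgtttwtttwtwt   [Z ::= w]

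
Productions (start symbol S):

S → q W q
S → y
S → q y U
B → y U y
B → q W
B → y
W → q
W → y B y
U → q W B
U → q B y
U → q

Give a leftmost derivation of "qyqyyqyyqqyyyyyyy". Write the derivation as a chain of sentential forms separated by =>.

S=>qyU=>qyqWB=>qyqyByB=>qyqyyUyyB=>qyqyyqWByyB=>qyqyyqyByByyB=>qyqyyqyyUyyByyB=>qyqyyqyyqWByyByyB=>qyqyyqyyqqByyByyB=>qyqyyqyyqqyyyByyB=>qyqyyqyyqqyyyyyyB=>qyqyyqyyqqyyyyyyy

S => qyU   [S → q y U]
qyU => qyqWB   [U → q W B]
qyqWB => qyqyByB   [W → y B y]
qyqyByB => qyqyyUyyB   [B → y U y]
qyqyyUyyB => qyqyyqWByyB   [U → q W B]
qyqyyqWByyB => qyqyyqyByByyB   [W → y B y]
qyqyyqyByByyB => qyqyyqyyUyyByyB   [B → y U y]
qyqyyqyyUyyByyB => qyqyyqyyqWByyByyB   [U → q W B]
qyqyyqyyqWByyByyB => qyqyyqyyqqByyByyB   [W → q]
qyqyyqyyqqByyByyB => qyqyyqyyqqyyyByyB   [B → y]
qyqyyqyyqqyyyByyB => qyqyyqyyqqyyyyyyB   [B → y]
qyqyyqyyqqyyyyyyB => qyqyyqyyqqyyyyyyy   [B → y]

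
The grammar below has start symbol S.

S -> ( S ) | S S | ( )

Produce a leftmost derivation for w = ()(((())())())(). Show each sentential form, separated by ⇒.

S ⇒ SS   [S -> S S]
SS ⇒ SSS   [S -> S S]
SSS ⇒ ()SS   [S -> ( )]
()SS ⇒ ()(S)S   [S -> ( S )]
()(S)S ⇒ ()(SS)S   [S -> S S]
()(SS)S ⇒ ()((S)S)S   [S -> ( S )]
()((S)S)S ⇒ ()((SS)S)S   [S -> S S]
()((SS)S)S ⇒ ()(((S)S)S)S   [S -> ( S )]
()(((S)S)S)S ⇒ ()(((())S)S)S   [S -> ( )]
()(((())S)S)S ⇒ ()(((())())S)S   [S -> ( )]
()(((())())S)S ⇒ ()(((())())())S   [S -> ( )]
()(((())())())S ⇒ ()(((())())())()   [S -> ( )]

S ⇒ SS ⇒ SSS ⇒ ()SS ⇒ ()(S)S ⇒ ()(SS)S ⇒ ()((S)S)S ⇒ ()((SS)S)S ⇒ ()(((S)S)S)S ⇒ ()(((())S)S)S ⇒ ()(((())())S)S ⇒ ()(((())())())S ⇒ ()(((())())())()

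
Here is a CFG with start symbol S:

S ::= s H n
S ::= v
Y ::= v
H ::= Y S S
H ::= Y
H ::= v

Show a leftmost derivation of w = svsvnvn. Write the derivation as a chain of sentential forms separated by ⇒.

S ⇒ sHn   [S ::= s H n]
sHn ⇒ sYSSn   [H ::= Y S S]
sYSSn ⇒ svSSn   [Y ::= v]
svSSn ⇒ svsHnSn   [S ::= s H n]
svsHnSn ⇒ svsYnSn   [H ::= Y]
svsYnSn ⇒ svsvnSn   [Y ::= v]
svsvnSn ⇒ svsvnvn   [S ::= v]

S ⇒ sHn ⇒ sYSSn ⇒ svSSn ⇒ svsHnSn ⇒ svsYnSn ⇒ svsvnSn ⇒ svsvnvn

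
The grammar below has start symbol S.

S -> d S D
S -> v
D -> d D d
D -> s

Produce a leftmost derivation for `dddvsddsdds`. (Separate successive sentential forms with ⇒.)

S ⇒ dSD ⇒ ddSDD ⇒ dddSDDD ⇒ dddvDDD ⇒ dddvsDD ⇒ dddvsdDdD ⇒ dddvsddDddD ⇒ dddvsddsddD ⇒ dddvsddsdds

S ⇒ dSD   [S -> d S D]
dSD ⇒ ddSDD   [S -> d S D]
ddSDD ⇒ dddSDDD   [S -> d S D]
dddSDDD ⇒ dddvDDD   [S -> v]
dddvDDD ⇒ dddvsDD   [D -> s]
dddvsDD ⇒ dddvsdDdD   [D -> d D d]
dddvsdDdD ⇒ dddvsddDddD   [D -> d D d]
dddvsddDddD ⇒ dddvsddsddD   [D -> s]
dddvsddsddD ⇒ dddvsddsdds   [D -> s]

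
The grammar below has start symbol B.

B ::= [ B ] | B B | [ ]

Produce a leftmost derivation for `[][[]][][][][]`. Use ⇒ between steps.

B ⇒ BB ⇒ BBB ⇒ []BB ⇒ []BBB ⇒ []BBBB ⇒ []BBBBB ⇒ [][B]BBBB ⇒ [][[]]BBBB ⇒ [][[]][]BBB ⇒ [][[]][][]BB ⇒ [][[]][][][]B ⇒ [][[]][][][][]

B ⇒ BB   [B ::= B B]
BB ⇒ BBB   [B ::= B B]
BBB ⇒ []BB   [B ::= [ ]]
[]BB ⇒ []BBB   [B ::= B B]
[]BBB ⇒ []BBBB   [B ::= B B]
[]BBBB ⇒ []BBBBB   [B ::= B B]
[]BBBBB ⇒ [][B]BBBB   [B ::= [ B ]]
[][B]BBBB ⇒ [][[]]BBBB   [B ::= [ ]]
[][[]]BBBB ⇒ [][[]][]BBB   [B ::= [ ]]
[][[]][]BBB ⇒ [][[]][][]BB   [B ::= [ ]]
[][[]][][]BB ⇒ [][[]][][][]B   [B ::= [ ]]
[][[]][][][]B ⇒ [][[]][][][][]   [B ::= [ ]]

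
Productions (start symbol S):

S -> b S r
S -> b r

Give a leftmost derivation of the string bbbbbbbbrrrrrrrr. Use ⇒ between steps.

S ⇒ bSr ⇒ bbSrr ⇒ bbbSrrr ⇒ bbbbSrrrr ⇒ bbbbbSrrrrr ⇒ bbbbbbSrrrrrr ⇒ bbbbbbbSrrrrrrr ⇒ bbbbbbbbrrrrrrrr

S ⇒ bSr   [S -> b S r]
bSr ⇒ bbSrr   [S -> b S r]
bbSrr ⇒ bbbSrrr   [S -> b S r]
bbbSrrr ⇒ bbbbSrrrr   [S -> b S r]
bbbbSrrrr ⇒ bbbbbSrrrrr   [S -> b S r]
bbbbbSrrrrr ⇒ bbbbbbSrrrrrr   [S -> b S r]
bbbbbbSrrrrrr ⇒ bbbbbbbSrrrrrrr   [S -> b S r]
bbbbbbbSrrrrrrr ⇒ bbbbbbbbrrrrrrrr   [S -> b r]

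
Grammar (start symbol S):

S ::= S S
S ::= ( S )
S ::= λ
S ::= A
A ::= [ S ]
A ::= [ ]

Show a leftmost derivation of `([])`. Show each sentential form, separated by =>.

S=>SS=>SSS=>(S)SS=>(SS)SS=>(AS)SS=>([S]S)SS=>([]S)SS=>([])SS=>([])S=>([])

S => SS   [S ::= S S]
SS => SSS   [S ::= S S]
SSS => (S)SS   [S ::= ( S )]
(S)SS => (SS)SS   [S ::= S S]
(SS)SS => (AS)SS   [S ::= A]
(AS)SS => ([S]S)SS   [A ::= [ S ]]
([S]S)SS => ([]S)SS   [S ::= λ]
([]S)SS => ([])SS   [S ::= λ]
([])SS => ([])S   [S ::= λ]
([])S => ([])   [S ::= λ]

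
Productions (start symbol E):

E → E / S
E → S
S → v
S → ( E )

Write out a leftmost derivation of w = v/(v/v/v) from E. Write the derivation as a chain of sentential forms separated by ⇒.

E ⇒ E/S ⇒ S/S ⇒ v/S ⇒ v/(E) ⇒ v/(E/S) ⇒ v/(E/S/S) ⇒ v/(S/S/S) ⇒ v/(v/S/S) ⇒ v/(v/v/S) ⇒ v/(v/v/v)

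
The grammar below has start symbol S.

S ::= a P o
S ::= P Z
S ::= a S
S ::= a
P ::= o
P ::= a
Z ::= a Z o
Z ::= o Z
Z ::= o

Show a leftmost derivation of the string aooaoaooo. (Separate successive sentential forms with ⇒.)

S⇒PZ⇒aZ⇒aoZ⇒aooZ⇒aooaZo⇒aooaoZo⇒aooaoaZoo⇒aooaoaooo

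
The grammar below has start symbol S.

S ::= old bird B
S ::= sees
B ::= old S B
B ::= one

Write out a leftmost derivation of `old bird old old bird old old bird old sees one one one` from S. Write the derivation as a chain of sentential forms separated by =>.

S => old bird B => old bird old S B => old bird old old bird B B => old bird old old bird old S B B => old bird old old bird old old bird B B B => old bird old old bird old old bird old S B B B => old bird old old bird old old bird old sees B B B => old bird old old bird old old bird old sees one B B => old bird old old bird old old bird old sees one one B => old bird old old bird old old bird old sees one one one

S => old bird B   [S ::= old bird B]
old bird B => old bird old S B   [B ::= old S B]
old bird old S B => old bird old old bird B B   [S ::= old bird B]
old bird old old bird B B => old bird old old bird old S B B   [B ::= old S B]
old bird old old bird old S B B => old bird old old bird old old bird B B B   [S ::= old bird B]
old bird old old bird old old bird B B B => old bird old old bird old old bird old S B B B   [B ::= old S B]
old bird old old bird old old bird old S B B B => old bird old old bird old old bird old sees B B B   [S ::= sees]
old bird old old bird old old bird old sees B B B => old bird old old bird old old bird old sees one B B   [B ::= one]
old bird old old bird old old bird old sees one B B => old bird old old bird old old bird old sees one one B   [B ::= one]
old bird old old bird old old bird old sees one one B => old bird old old bird old old bird old sees one one one   [B ::= one]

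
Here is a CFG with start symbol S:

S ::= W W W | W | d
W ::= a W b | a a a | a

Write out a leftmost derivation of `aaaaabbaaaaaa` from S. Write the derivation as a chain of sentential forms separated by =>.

S => WWW => aWbWW => aaWbbWW => aaaaabbWW => aaaaabbaaaW => aaaaabbaaaaaa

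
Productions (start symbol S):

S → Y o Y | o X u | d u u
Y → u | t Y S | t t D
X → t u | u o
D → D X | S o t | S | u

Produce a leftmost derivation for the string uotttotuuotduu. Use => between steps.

S => YoY   [S → Y o Y]
YoY => uoY   [Y → u]
uoY => uotYS   [Y → t Y S]
uotYS => uotttDS   [Y → t t D]
uotttDS => uotttSotS   [D → S o t]
uotttSotS => uotttoXuotS   [S → o X u]
uotttoXuotS => uotttotuuotS   [X → t u]
uotttotuuotS => uotttotuuotduu   [S → d u u]

S => YoY => uoY => uotYS => uotttDS => uotttSotS => uotttoXuotS => uotttotuuotS => uotttotuuotduu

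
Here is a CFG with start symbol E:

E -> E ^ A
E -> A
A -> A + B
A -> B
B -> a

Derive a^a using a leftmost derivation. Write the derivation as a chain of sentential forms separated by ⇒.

E ⇒ E^A ⇒ A^A ⇒ B^A ⇒ a^A ⇒ a^B ⇒ a^a

E ⇒ E^A   [E -> E ^ A]
E^A ⇒ A^A   [E -> A]
A^A ⇒ B^A   [A -> B]
B^A ⇒ a^A   [B -> a]
a^A ⇒ a^B   [A -> B]
a^B ⇒ a^a   [B -> a]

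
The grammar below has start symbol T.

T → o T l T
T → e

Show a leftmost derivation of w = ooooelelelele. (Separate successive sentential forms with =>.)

T => oTlT => ooTlTlT => oooTlTlTlT => ooooTlTlTlTlT => ooooelTlTlTlT => ooooelelTlTlT => ooooelelelTlT => ooooelelelelT => ooooelelelele

T => oTlT   [T → o T l T]
oTlT => ooTlTlT   [T → o T l T]
ooTlTlT => oooTlTlTlT   [T → o T l T]
oooTlTlTlT => ooooTlTlTlTlT   [T → o T l T]
ooooTlTlTlTlT => ooooelTlTlTlT   [T → e]
ooooelTlTlTlT => ooooelelTlTlT   [T → e]
ooooelelTlTlT => ooooelelelTlT   [T → e]
ooooelelelTlT => ooooelelelelT   [T → e]
ooooelelelelT => ooooelelelele   [T → e]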